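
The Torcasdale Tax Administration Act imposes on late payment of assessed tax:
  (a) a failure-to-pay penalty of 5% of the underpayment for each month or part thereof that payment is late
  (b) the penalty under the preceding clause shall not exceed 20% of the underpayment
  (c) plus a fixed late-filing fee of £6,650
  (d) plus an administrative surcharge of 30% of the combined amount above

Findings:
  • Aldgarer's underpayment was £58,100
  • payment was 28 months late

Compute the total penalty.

Accrued rate: 5% × 28 = 140%, capped at 20% → 20%
Failure-to-pay penalty: 20% of £58,100 = £11,620
Penalty before surcharge: £11,620 + £6,650 = £18,270
Administrative surcharge: 30% of £18,270 = £5,481
Total penalty: £18,270 + £5,481 = £23,751

£23,751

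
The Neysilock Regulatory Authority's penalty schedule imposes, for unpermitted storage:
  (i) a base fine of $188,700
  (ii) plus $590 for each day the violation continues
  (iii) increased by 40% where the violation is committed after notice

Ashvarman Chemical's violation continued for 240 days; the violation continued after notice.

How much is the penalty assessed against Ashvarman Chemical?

$462,420

Per-day component: 240 × $590 = $141,600
Base plus per-day: $188,700 + $141,600 = $330,300
Enhancement: 40% of $330,300 = $132,120
Enhanced fine: $330,300 + $132,120 = $462,420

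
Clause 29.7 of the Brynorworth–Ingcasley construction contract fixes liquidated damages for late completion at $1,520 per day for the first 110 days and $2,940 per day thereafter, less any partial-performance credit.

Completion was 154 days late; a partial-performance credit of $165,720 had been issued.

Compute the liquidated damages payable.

$130,840

First 110 days: 110 × $1,520 = $167,200
Remaining days: (154 − 110) × $2,940 = $129,360
Accrued per-day damages: $167,200 + $129,360 = $296,560
Less partial-performance credit: $296,560 − $165,720 = $130,840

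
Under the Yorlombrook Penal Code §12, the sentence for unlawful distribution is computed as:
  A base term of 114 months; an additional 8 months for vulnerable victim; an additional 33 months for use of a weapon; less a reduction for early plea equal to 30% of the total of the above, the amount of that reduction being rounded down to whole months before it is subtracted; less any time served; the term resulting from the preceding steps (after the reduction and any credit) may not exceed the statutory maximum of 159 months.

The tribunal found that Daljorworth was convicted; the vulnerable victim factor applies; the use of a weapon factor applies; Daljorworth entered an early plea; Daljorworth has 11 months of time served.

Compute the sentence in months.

98 months

Vulnerable victim enhancement: +8 months
Use of a weapon enhancement: +33 months
Adjusted term: 114 months + 8 months + 33 months = 155 months
Early plea reduction: 30% of 155 months = 46 months (rounded down)
After reduction: 155 − 46 = 109 months
Less time served: 109 months − 11 months = 98 months
Cap at 159 months: 98 months is within the cap, no reduction.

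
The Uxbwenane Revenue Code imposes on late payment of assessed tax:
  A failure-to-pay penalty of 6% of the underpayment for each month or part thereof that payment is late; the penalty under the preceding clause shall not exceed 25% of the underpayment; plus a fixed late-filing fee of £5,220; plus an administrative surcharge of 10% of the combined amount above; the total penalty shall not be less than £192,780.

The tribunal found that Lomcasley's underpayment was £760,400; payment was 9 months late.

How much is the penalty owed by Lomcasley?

£214,852

Accrued rate: 6% × 9 = 54%, capped at 25% → 25%
Failure-to-pay penalty: 25% of £760,400 = £190,100
Penalty before surcharge: £190,100 + £5,220 = £195,320
Administrative surcharge: 10% of £195,320 = £19,532
Total penalty: £195,320 + £19,532 = £214,852
Minimum £192,780: £214,852 meets the minimum, no increase.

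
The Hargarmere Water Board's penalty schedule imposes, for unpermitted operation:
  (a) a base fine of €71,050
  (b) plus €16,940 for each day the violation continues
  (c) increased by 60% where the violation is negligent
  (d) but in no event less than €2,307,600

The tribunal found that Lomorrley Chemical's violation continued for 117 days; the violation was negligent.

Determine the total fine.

Per-day component: 117 × €16,940 = €1,981,980
Base plus per-day: €71,050 + €1,981,980 = €2,053,030
Enhancement: 60% of €2,053,030 = €1,231,818
Enhanced fine: €2,053,030 + €1,231,818 = €3,284,848
Minimum €2,307,600: €3,284,848 meets the minimum, no increase.

€3,284,848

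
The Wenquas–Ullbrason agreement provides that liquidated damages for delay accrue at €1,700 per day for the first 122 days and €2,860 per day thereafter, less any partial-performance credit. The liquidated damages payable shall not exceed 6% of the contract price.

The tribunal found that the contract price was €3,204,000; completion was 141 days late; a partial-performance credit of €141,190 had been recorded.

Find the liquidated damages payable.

€120,550

First 122 days: 122 × €1,700 = €207,400
Remaining days: (141 − 122) × €2,860 = €54,340
Accrued per-day damages: €207,400 + €54,340 = €261,740
Less partial-performance credit: €261,740 − €141,190 = €120,550
Cap: 6% of €3,204,000 = €192,240
Cap at €192,240: €120,550 is within the cap, no reduction.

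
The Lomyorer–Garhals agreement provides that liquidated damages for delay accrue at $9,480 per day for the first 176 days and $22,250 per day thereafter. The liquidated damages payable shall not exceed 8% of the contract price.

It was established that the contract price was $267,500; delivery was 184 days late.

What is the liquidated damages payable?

$21,400

First 176 days: 176 × $9,480 = $1,668,480
Remaining days: (184 − 176) × $22,250 = $178,000
Accrued per-day damages: $1,668,480 + $178,000 = $1,846,480
Cap: 8% of $267,500 = $21,400
Cap at $21,400: $1,846,480 exceeds the cap → $21,400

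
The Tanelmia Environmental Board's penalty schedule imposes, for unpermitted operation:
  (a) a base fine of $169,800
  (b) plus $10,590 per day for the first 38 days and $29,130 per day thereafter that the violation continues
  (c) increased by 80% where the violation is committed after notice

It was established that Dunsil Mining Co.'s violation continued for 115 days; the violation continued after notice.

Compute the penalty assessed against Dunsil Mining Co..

$5,067,414

First 38 days: 38 × $10,590 = $402,420
Remaining days: (115 − 38) × $29,130 = $2,243,010
Per-day component: $402,420 + $2,243,010 = $2,645,430
Base plus per-day: $169,800 + $2,645,430 = $2,815,230
Enhancement: 80% of $2,815,230 = $2,252,184
Enhanced fine: $2,815,230 + $2,252,184 = $5,067,414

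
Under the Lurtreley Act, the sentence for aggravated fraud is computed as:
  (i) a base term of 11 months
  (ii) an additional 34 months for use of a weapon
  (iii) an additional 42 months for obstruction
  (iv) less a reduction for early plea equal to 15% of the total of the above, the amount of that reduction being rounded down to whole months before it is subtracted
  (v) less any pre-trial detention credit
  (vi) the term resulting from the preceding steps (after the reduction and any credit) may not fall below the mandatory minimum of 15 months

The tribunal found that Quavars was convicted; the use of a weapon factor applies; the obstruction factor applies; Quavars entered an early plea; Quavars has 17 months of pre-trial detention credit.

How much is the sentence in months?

Use of a weapon enhancement: +34 months
Obstruction enhancement: +42 months
Adjusted term: 11 months + 34 months + 42 months = 87 months
Early plea reduction: 15% of 87 months = 13 months (rounded down)
After reduction: 87 − 13 = 74 months
Less pre-trial detention credit: 74 months − 17 months = 57 months
Minimum 15 months: 57 months meets the minimum, no increase.

57 months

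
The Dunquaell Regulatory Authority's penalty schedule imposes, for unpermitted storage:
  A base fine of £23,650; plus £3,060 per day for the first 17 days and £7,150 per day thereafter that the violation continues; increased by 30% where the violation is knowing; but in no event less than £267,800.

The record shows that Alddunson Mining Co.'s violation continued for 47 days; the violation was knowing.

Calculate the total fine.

£377,221

First 17 days: 17 × £3,060 = £52,020
Remaining days: (47 − 17) × £7,150 = £214,500
Per-day component: £52,020 + £214,500 = £266,520
Base plus per-day: £23,650 + £266,520 = £290,170
Enhancement: 30% of £290,170 = £87,051
Enhanced fine: £290,170 + £87,051 = £377,221
Minimum £267,800: £377,221 meets the minimum, no increase.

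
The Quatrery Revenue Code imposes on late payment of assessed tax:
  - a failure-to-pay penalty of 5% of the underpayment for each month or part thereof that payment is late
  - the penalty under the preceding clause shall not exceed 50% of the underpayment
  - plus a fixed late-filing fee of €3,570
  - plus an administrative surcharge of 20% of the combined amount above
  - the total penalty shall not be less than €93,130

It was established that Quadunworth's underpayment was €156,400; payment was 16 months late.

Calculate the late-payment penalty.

Accrued rate: 5% × 16 = 80%, capped at 50% → 50%
Failure-to-pay penalty: 50% of €156,400 = €78,200
Penalty before surcharge: €78,200 + €3,570 = €81,770
Administrative surcharge: 20% of €81,770 = €16,354
Total penalty: €81,770 + €16,354 = €98,124
Minimum €93,130: €98,124 meets the minimum, no increase.

€98,124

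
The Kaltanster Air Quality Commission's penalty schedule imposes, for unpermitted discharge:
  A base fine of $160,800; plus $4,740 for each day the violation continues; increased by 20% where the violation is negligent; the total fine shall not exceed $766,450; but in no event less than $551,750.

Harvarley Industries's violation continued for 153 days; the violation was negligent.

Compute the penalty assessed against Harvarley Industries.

Per-day component: 153 × $4,740 = $725,220
Base plus per-day: $160,800 + $725,220 = $886,020
Enhancement: 20% of $886,020 = $177,204
Enhanced fine: $886,020 + $177,204 = $1,063,224
Cap at $766,450: $1,063,224 exceeds the cap → $766,450
Minimum $551,750: $766,450 meets the minimum, no increase.

$766,450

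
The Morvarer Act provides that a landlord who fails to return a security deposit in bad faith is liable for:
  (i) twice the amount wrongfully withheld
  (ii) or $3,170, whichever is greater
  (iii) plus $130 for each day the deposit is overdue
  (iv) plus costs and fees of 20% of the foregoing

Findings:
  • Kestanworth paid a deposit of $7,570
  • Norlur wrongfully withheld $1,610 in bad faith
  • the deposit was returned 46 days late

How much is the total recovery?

$11,040

Doubled: 2 × $1,610 = $3,220
Minimum $3,170: $3,220 meets the minimum, no increase.
Late-return penalty: 46 × $130 = $5,980
Damages plus late penalty: $3,220 + $5,980 = $9,200
Costs and fees: 20% of $9,200 = $1,840
Total recovery: $9,200 + $1,840 = $11,040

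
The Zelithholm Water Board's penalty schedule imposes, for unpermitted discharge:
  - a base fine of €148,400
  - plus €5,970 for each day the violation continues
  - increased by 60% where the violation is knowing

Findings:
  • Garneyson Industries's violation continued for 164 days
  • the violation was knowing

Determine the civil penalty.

€1,803,968

Per-day component: 164 × €5,970 = €979,080
Base plus per-day: €148,400 + €979,080 = €1,127,480
Enhancement: 60% of €1,127,480 = €676,488
Enhanced fine: €1,127,480 + €676,488 = €1,803,968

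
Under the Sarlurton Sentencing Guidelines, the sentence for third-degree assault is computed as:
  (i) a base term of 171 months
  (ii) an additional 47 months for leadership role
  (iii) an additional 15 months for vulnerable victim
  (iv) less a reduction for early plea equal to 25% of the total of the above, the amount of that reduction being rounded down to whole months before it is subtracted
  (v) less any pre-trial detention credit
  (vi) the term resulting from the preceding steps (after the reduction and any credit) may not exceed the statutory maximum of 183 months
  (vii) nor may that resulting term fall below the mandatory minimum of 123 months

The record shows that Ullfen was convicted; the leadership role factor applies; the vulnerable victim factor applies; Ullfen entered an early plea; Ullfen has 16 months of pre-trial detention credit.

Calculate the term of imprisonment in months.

Leadership role enhancement: +47 months
Vulnerable victim enhancement: +15 months
Adjusted term: 171 months + 47 months + 15 months = 233 months
Early plea reduction: 25% of 233 months = 58 months (rounded down)
After reduction: 233 − 58 = 175 months
Less pre-trial detention credit: 175 months − 16 months = 159 months
Cap at 183 months: 159 months is within the cap, no reduction.
Minimum 123 months: 159 months meets the minimum, no increase.

159 months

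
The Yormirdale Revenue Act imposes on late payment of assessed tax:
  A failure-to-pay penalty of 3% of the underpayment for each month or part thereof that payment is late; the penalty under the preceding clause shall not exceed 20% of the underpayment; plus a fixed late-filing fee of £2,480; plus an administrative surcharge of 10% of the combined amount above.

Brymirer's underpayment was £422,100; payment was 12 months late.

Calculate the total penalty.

£95,590

Accrued rate: 3% × 12 = 36%, capped at 20% → 20%
Failure-to-pay penalty: 20% of £422,100 = £84,420
Penalty before surcharge: £84,420 + £2,480 = £86,900
Administrative surcharge: 10% of £86,900 = £8,690
Total penalty: £86,900 + £8,690 = £95,590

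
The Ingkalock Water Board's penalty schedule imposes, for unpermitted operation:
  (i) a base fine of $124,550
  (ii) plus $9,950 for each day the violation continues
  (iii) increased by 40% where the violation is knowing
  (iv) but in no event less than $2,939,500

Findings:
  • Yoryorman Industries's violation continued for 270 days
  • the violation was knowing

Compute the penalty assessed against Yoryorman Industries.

Per-day component: 270 × $9,950 = $2,686,500
Base plus per-day: $124,550 + $2,686,500 = $2,811,050
Enhancement: 40% of $2,811,050 = $1,124,420
Enhanced fine: $2,811,050 + $1,124,420 = $3,935,470
Minimum $2,939,500: $3,935,470 meets the minimum, no increase.

$3,935,470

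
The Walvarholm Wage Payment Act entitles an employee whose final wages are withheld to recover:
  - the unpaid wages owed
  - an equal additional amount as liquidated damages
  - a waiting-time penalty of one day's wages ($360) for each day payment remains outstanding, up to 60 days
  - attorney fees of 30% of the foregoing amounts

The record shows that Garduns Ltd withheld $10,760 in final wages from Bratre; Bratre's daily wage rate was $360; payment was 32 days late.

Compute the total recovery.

$42,952

Liquidated damages (equal amount): $10,760
Penalty days: min(32, 60) = 32
Waiting-time penalty: 32 × $360 = $11,520
Subtotal: $10,760 + $10,760 + $11,520 = $33,040
Attorney fees: 30% of $33,040 = $9,912
Total award: $33,040 + $9,912 = $42,952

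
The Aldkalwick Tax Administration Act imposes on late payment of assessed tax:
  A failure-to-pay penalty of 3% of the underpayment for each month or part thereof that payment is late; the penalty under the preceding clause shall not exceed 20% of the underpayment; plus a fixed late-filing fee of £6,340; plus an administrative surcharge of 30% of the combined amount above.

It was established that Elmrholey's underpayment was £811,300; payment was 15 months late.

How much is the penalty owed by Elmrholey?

Accrued rate: 3% × 15 = 45%, capped at 20% → 20%
Failure-to-pay penalty: 20% of £811,300 = £162,260
Penalty before surcharge: £162,260 + £6,340 = £168,600
Administrative surcharge: 30% of £168,600 = £50,580
Total penalty: £168,600 + £50,580 = £219,180

£219,180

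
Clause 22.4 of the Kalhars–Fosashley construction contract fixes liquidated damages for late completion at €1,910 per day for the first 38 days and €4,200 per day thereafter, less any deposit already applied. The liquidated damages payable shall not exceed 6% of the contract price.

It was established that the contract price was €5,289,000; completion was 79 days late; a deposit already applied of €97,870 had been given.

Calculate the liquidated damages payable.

€146,910

First 38 days: 38 × €1,910 = €72,580
Remaining days: (79 − 38) × €4,200 = €172,200
Accrued per-day damages: €72,580 + €172,200 = €244,780
Less deposit already applied: €244,780 − €97,870 = €146,910
Cap: 6% of €5,289,000 = €317,340
Cap at €317,340: €146,910 is within the cap, no reduction.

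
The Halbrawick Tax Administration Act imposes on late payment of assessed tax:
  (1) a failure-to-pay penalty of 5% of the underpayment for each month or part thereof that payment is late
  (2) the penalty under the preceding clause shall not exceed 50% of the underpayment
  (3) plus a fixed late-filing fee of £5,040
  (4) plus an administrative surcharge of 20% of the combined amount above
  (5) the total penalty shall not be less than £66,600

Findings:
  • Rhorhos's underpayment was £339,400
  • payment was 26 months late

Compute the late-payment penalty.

Penalty: £209,688

Accrued rate: 5% × 26 = 130%, capped at 50% → 50%
Failure-to-pay penalty: 50% of £339,400 = £169,700
Penalty before surcharge: £169,700 + £5,040 = £174,740
Administrative surcharge: 20% of £174,740 = £34,948
Total penalty: £174,740 + £34,948 = £209,688
Minimum £66,600: £209,688 meets the minimum, no increase.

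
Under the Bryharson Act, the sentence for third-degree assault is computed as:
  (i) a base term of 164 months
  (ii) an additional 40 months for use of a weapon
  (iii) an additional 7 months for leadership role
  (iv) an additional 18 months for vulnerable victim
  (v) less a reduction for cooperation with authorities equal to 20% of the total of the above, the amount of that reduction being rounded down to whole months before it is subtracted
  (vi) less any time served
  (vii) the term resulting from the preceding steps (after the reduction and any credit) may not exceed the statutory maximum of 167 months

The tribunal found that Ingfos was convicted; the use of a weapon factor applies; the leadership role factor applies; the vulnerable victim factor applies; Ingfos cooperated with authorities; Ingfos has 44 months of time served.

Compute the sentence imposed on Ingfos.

Use of a weapon enhancement: +40 months
Leadership role enhancement: +7 months
Vulnerable victim enhancement: +18 months
Adjusted term: 164 months + 40 months + 7 months + 18 months = 229 months
Cooperation with authorities reduction: 20% of 229 months = 45 months (rounded down)
After reduction: 229 − 45 = 184 months
Less time served: 184 months − 44 months = 140 months
Cap at 167 months: 140 months is within the cap, no reduction.

140 months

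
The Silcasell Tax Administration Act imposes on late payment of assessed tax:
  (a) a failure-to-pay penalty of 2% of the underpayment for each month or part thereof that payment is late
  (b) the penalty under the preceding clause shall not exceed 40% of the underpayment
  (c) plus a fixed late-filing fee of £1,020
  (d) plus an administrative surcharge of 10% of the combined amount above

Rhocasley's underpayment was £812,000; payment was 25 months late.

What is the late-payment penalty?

Penalty: £358,402

Accrued rate: 2% × 25 = 50%, capped at 40% → 40%
Failure-to-pay penalty: 40% of £812,000 = £324,800
Penalty before surcharge: £324,800 + £1,020 = £325,820
Administrative surcharge: 10% of £325,820 = £32,582
Total penalty: £325,820 + £32,582 = £358,402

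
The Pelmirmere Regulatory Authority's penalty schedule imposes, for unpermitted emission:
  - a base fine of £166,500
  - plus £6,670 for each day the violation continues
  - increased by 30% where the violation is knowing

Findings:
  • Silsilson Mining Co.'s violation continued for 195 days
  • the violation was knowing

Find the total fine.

£1,907,295

Per-day component: 195 × £6,670 = £1,300,650
Base plus per-day: £166,500 + £1,300,650 = £1,467,150
Enhancement: 30% of £1,467,150 = £440,145
Enhanced fine: £1,467,150 + £440,145 = £1,907,295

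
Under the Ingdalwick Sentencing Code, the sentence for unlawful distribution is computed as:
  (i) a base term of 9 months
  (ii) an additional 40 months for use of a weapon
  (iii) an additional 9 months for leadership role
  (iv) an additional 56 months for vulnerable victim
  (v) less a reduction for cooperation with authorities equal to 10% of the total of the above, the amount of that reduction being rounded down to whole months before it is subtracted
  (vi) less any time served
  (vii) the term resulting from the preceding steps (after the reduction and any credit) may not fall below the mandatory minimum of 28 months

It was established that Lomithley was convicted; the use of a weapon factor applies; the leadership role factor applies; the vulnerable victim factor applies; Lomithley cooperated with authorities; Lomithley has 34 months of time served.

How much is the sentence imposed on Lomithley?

Use of a weapon enhancement: +40 months
Leadership role enhancement: +9 months
Vulnerable victim enhancement: +56 months
Adjusted term: 9 months + 40 months + 9 months + 56 months = 114 months
Cooperation with authorities reduction: 10% of 114 months = 11 months (rounded down)
After reduction: 114 − 11 = 103 months
Less time served: 103 months − 34 months = 69 months
Minimum 28 months: 69 months meets the minimum, no increase.

69 months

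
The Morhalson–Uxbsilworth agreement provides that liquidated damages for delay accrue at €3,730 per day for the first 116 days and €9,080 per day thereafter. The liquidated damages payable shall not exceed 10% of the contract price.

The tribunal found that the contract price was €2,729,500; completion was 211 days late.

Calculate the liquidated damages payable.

First 116 days: 116 × €3,730 = €432,680
Remaining days: (211 − 116) × €9,080 = €862,600
Accrued per-day damages: €432,680 + €862,600 = €1,295,280
Cap: 10% of €2,729,500 = €272,950
Cap at €272,950: €1,295,280 exceeds the cap → €272,950

€272,950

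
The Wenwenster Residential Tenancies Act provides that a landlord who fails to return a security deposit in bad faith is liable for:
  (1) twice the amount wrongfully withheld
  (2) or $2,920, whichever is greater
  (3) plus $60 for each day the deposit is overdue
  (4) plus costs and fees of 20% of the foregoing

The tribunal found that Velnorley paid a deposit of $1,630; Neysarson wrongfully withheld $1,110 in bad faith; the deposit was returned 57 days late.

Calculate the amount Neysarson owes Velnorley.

$7,608

Doubled: 2 × $1,110 = $2,220
Minimum $2,920: $2,220 is below the minimum → $2,920
Late-return penalty: 57 × $60 = $3,420
Damages plus late penalty: $2,920 + $3,420 = $6,340
Costs and fees: 20% of $6,340 = $1,268
Total recovery: $6,340 + $1,268 = $7,608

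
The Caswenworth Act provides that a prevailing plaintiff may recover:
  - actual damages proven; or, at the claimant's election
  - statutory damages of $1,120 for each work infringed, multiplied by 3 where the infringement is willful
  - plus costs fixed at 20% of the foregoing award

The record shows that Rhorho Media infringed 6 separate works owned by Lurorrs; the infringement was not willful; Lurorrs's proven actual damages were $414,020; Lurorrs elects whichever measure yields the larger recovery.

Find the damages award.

Statutory damages: 6 × $1,120 = $6,720
Infringement not willful: no ×3 enhancement.
Greater of actual damages ($414,020) or statutory damages ($6,720): $414,020
Costs: 20% of $414,020 = $82,804
Award plus costs: $414,020 + $82,804 = $496,824

$496,824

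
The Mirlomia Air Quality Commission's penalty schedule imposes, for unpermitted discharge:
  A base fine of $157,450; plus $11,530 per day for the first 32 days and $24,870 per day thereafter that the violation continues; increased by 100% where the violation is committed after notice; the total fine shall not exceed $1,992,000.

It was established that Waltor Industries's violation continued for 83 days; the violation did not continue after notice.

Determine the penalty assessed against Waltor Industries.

First 32 days: 32 × $11,530 = $368,960
Remaining days: (83 − 32) × $24,870 = $1,268,370
Per-day component: $368,960 + $1,268,370 = $1,637,330
Base plus per-day: $157,450 + $1,637,330 = $1,794,780
The violation did not continue after notice: no 100% increase.
Cap at $1,992,000: $1,794,780 is within the cap, no reduction.

$1,794,780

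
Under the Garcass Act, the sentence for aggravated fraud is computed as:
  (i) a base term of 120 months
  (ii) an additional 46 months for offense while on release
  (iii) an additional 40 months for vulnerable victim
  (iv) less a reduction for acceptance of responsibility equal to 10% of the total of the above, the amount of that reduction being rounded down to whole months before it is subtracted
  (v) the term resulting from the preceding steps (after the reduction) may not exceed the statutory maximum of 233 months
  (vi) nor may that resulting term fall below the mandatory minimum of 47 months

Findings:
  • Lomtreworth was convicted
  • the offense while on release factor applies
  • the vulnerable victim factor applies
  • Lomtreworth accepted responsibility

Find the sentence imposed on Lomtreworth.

Offense while on release enhancement: +46 months
Vulnerable victim enhancement: +40 months
Adjusted term: 120 months + 46 months + 40 months = 206 months
Acceptance of responsibility reduction: 10% of 206 months = 20 months (rounded down)
After reduction: 206 − 20 = 186 months
Cap at 233 months: 186 months is within the cap, no reduction.
Minimum 47 months: 186 months meets the minimum, no increase.

186 months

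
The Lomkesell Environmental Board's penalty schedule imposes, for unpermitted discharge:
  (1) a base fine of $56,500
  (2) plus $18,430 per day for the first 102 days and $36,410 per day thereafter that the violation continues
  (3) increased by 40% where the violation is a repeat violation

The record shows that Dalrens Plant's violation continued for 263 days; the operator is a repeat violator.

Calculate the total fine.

First 102 days: 102 × $18,430 = $1,879,860
Remaining days: (263 − 102) × $36,410 = $5,862,010
Per-day component: $1,879,860 + $5,862,010 = $7,741,870
Base plus per-day: $56,500 + $7,741,870 = $7,798,370
Enhancement: 40% of $7,798,370 = $3,119,348
Enhanced fine: $7,798,370 + $3,119,348 = $10,917,718

$10,917,718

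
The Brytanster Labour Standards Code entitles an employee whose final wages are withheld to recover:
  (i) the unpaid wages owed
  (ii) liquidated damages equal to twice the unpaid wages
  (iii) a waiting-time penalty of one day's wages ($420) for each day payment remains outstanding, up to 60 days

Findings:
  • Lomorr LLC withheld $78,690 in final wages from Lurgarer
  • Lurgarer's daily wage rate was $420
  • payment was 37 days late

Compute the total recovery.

$251,610

Doubled: 2 × $78,690 = $157,380
Penalty days: min(37, 60) = 37
Waiting-time penalty: 37 × $420 = $15,540
Total award: $78,690 + $157,380 + $15,540 = $251,610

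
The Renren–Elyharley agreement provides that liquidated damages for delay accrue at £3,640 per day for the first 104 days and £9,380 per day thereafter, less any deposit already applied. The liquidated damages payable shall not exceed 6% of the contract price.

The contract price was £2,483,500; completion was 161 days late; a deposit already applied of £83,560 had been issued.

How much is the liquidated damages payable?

First 104 days: 104 × £3,640 = £378,560
Remaining days: (161 − 104) × £9,380 = £534,660
Accrued per-day damages: £378,560 + £534,660 = £913,220
Less deposit already applied: £913,220 − £83,560 = £829,660
Cap: 6% of £2,483,500 = £149,010
Cap at £149,010: £829,660 exceeds the cap → £149,010

Liquidated damages: £149,010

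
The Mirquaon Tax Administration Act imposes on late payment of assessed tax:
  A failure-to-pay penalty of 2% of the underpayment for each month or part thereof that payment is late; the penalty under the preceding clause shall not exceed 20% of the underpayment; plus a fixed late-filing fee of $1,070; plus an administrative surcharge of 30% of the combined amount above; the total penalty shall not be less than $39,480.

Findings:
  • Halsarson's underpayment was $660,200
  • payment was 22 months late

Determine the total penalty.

Accrued rate: 2% × 22 = 44%, capped at 20% → 20%
Failure-to-pay penalty: 20% of $660,200 = $132,040
Penalty before surcharge: $132,040 + $1,070 = $133,110
Administrative surcharge: 30% of $133,110 = $39,933
Total penalty: $133,110 + $39,933 = $173,043
Minimum $39,480: $173,043 meets the minimum, no increase.

$173,043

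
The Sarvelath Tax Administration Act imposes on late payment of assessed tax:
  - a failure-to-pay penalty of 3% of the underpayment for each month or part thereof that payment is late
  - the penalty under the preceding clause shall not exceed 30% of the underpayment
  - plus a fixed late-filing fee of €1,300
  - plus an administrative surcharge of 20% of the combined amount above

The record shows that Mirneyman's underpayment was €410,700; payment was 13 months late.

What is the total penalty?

Accrued rate: 3% × 13 = 39%, capped at 30% → 30%
Failure-to-pay penalty: 30% of €410,700 = €123,210
Penalty before surcharge: €123,210 + €1,300 = €124,510
Administrative surcharge: 20% of €124,510 = €24,902
Total penalty: €124,510 + €24,902 = €149,412

Penalty: €149,412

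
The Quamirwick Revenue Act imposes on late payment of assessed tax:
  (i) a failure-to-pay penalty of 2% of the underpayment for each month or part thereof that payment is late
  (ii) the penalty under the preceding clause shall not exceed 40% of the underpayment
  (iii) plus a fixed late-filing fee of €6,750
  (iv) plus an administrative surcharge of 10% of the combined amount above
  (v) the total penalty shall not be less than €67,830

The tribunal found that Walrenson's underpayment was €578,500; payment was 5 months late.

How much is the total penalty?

Accrued rate: 2% × 5 = 10%, capped at 40% → 10%
Failure-to-pay penalty: 10% of €578,500 = €57,850
Penalty before surcharge: €57,850 + €6,750 = €64,600
Administrative surcharge: 10% of €64,600 = €6,460
Total penalty: €64,600 + €6,460 = €71,060
Minimum €67,830: €71,060 meets the minimum, no increase.

€71,060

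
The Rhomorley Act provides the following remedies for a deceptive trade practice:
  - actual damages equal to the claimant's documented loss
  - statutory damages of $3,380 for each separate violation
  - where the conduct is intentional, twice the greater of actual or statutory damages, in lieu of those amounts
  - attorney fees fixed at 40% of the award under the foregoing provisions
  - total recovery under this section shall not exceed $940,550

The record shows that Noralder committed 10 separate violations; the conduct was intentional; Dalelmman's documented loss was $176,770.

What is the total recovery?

Statutory damages: 10 × $3,380 = $33,800
Greater of actual damages ($176,770) or statutory damages ($33,800): $176,770
Doubled: 2 × $176,770 = $353,540
Attorney fees: 40% of $353,540 = $141,416
Total before cap: $353,540 + $141,416 = $494,956
Cap at $940,550: $494,956 is within the cap, no reduction.

$494,956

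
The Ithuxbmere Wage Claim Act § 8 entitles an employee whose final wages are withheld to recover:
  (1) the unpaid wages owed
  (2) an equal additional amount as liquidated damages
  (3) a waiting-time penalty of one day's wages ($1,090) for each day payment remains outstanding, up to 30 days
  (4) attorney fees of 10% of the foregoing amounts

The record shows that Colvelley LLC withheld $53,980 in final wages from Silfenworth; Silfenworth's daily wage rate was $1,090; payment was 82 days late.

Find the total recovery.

$154,726

Liquidated damages (equal amount): $53,980
Penalty days: min(82, 30) = 30
Waiting-time penalty: 30 × $1,090 = $32,700
Subtotal: $53,980 + $53,980 + $32,700 = $140,660
Attorney fees: 10% of $140,660 = $14,066
Total award: $140,660 + $14,066 = $154,726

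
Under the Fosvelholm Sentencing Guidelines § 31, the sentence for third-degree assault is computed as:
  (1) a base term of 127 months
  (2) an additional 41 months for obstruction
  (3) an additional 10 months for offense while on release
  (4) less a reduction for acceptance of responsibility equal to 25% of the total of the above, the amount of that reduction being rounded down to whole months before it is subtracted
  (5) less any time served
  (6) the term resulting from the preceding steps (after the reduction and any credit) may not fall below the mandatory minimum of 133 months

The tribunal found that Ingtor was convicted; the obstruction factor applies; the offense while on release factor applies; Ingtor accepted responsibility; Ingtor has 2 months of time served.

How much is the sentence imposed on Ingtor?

Obstruction enhancement: +41 months
Offense while on release enhancement: +10 months
Adjusted term: 127 months + 41 months + 10 months = 178 months
Acceptance of responsibility reduction: 25% of 178 months = 44 months (rounded down)
After reduction: 178 − 44 = 134 months
Less time served: 134 months − 2 months = 132 months
Minimum 133 months: 132 months is below the minimum → 133 months

133 months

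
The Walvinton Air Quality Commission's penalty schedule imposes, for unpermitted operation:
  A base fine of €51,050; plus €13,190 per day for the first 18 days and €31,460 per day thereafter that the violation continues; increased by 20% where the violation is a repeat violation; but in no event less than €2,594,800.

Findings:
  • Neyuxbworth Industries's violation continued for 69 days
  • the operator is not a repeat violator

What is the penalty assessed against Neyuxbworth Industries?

First 18 days: 18 × €13,190 = €237,420
Remaining days: (69 − 18) × €31,460 = €1,604,460
Per-day component: €237,420 + €1,604,460 = €1,841,880
Base plus per-day: €51,050 + €1,841,880 = €1,892,930
The operator is not a repeat violator: no 20% increase.
Minimum €2,594,800: €1,892,930 is below the minimum → €2,594,800

Civil penalty: €2,594,800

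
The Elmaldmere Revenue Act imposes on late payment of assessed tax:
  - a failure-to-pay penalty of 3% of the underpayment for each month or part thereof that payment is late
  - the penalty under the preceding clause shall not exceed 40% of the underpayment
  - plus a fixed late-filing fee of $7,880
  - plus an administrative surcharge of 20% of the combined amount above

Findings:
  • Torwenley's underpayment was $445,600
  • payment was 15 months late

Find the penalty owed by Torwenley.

Accrued rate: 3% × 15 = 45%, capped at 40% → 40%
Failure-to-pay penalty: 40% of $445,600 = $178,240
Penalty before surcharge: $178,240 + $7,880 = $186,120
Administrative surcharge: 20% of $186,120 = $37,224
Total penalty: $186,120 + $37,224 = $223,344

$223,344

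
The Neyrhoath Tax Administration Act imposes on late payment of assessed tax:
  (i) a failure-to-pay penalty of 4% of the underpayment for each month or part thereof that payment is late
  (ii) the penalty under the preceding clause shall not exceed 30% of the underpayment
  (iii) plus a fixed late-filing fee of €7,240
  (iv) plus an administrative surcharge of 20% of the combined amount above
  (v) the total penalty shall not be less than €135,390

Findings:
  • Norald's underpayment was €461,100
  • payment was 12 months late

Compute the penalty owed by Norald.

Accrued rate: 4% × 12 = 48%, capped at 30% → 30%
Failure-to-pay penalty: 30% of €461,100 = €138,330
Penalty before surcharge: €138,330 + €7,240 = €145,570
Administrative surcharge: 20% of €145,570 = €29,114
Total penalty: €145,570 + €29,114 = €174,684
Minimum €135,390: €174,684 meets the minimum, no increase.

€174,684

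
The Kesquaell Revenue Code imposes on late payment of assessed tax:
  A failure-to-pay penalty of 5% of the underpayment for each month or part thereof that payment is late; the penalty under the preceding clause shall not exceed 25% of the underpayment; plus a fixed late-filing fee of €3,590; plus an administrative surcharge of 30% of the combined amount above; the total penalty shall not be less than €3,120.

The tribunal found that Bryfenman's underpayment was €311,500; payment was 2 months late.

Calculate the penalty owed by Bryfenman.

Accrued rate: 5% × 2 = 10%, capped at 25% → 10%
Failure-to-pay penalty: 10% of €311,500 = €31,150
Penalty before surcharge: €31,150 + €3,590 = €34,740
Administrative surcharge: 30% of €34,740 = €10,422
Total penalty: €34,740 + €10,422 = €45,162
Minimum €3,120: €45,162 meets the minimum, no increase.

€45,162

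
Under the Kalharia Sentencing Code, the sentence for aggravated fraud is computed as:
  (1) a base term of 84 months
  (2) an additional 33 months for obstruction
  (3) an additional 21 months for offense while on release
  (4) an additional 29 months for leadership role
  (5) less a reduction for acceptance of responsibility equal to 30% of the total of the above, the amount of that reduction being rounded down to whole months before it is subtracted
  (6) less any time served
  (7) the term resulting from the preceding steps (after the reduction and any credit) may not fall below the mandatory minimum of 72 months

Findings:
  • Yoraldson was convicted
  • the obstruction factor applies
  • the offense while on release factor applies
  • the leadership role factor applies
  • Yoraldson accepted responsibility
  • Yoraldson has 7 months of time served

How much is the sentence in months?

Obstruction enhancement: +33 months
Offense while on release enhancement: +21 months
Leadership role enhancement: +29 months
Adjusted term: 84 months + 33 months + 21 months + 29 months = 167 months
Acceptance of responsibility reduction: 30% of 167 months = 50 months (rounded down)
After reduction: 167 − 50 = 117 months
Less time served: 117 months − 7 months = 110 months
Minimum 72 months: 110 months meets the minimum, no increase.

110 months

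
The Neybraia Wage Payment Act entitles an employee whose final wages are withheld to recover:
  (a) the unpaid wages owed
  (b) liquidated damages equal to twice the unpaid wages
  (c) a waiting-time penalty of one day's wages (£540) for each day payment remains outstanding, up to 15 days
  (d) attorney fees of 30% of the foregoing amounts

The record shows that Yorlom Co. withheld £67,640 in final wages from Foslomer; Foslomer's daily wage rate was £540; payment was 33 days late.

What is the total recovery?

Doubled: 2 × £67,640 = £135,280
Penalty days: min(33, 15) = 15
Waiting-time penalty: 15 × £540 = £8,100
Subtotal: £67,640 + £135,280 + £8,100 = £211,020
Attorney fees: 30% of £211,020 = £63,306
Total award: £211,020 + £63,306 = £274,326

£274,326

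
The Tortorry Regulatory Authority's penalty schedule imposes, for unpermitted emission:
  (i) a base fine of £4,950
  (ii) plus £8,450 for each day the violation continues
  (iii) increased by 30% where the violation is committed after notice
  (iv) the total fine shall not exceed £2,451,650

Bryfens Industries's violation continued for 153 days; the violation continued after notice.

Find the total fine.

£1,687,140

Per-day component: 153 × £8,450 = £1,292,850
Base plus per-day: £4,950 + £1,292,850 = £1,297,800
Enhancement: 30% of £1,297,800 = £389,340
Enhanced fine: £1,297,800 + £389,340 = £1,687,140
Cap at £2,451,650: £1,687,140 is within the cap, no reduction.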